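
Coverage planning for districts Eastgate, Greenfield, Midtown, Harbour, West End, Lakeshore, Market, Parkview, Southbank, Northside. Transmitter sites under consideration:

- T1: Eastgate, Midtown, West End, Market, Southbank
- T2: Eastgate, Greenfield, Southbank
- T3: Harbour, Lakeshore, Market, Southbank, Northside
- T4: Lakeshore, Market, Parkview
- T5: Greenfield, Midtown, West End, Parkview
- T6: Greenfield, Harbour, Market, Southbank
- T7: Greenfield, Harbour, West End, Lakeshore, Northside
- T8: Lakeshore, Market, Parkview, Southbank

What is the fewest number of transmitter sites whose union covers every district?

T1, T3, T5 together cover {Eastgate, Greenfield, Midtown, Harbour, West End, Lakeshore, Market, Parkview, Southbank, Northside} — every district.
No 2 of the 8 transmitter sites cover everything (all 28 pairs fall short), so 3 is minimum.

3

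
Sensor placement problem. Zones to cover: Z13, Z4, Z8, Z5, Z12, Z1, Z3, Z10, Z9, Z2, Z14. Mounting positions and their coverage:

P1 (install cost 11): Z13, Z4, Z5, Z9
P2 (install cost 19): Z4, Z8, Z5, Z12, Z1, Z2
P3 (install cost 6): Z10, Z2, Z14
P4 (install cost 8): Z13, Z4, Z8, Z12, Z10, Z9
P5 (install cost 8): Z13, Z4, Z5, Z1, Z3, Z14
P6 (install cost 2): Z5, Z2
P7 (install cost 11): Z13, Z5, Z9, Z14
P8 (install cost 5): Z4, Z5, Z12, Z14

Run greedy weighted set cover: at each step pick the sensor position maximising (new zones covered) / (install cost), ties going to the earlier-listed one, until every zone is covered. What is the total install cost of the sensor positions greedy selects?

Pick 1: P6 adds 2 new (Z5, Z2) at install cost 2 (ratio 2/2).
Pick 2: P4 adds 6 new (Z13, Z4, Z8, Z12, Z10, Z9) at install cost 8 (ratio 6/8).
Pick 3: P5 adds 3 new (Z1, Z3, Z14) at install cost 8 (ratio 3/8).
Greedy total install cost: 2 + 8 + 8 = 18.

18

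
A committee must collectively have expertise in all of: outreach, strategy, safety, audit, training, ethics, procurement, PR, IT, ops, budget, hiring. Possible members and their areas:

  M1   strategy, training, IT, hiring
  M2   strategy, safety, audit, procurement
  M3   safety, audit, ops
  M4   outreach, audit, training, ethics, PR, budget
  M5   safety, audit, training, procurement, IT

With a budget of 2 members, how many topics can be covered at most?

Choosing M1, M4 covers {outreach, strategy, audit, training, ethics, PR, IT, budget, hiring} — 9 topics.
No choice of 2 members does better; here safety, procurement, ops are left uncovered.

9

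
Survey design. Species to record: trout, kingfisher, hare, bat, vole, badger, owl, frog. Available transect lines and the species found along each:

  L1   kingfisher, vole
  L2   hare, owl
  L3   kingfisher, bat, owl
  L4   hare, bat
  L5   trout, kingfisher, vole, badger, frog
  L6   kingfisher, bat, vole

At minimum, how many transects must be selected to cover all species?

L2, L3, L5 together cover {trout, kingfisher, hare, bat, vole, badger, owl, frog} — every species.
No 2 of the 6 transects cover everything (all 15 pairs fall short), so 3 is minimum.

3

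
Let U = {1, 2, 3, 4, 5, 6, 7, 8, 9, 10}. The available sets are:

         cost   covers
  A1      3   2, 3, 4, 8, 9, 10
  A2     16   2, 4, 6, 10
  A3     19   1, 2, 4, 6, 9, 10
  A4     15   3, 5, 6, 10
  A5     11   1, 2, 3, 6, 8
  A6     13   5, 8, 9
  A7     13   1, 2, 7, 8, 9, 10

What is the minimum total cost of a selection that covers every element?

A1, A4, A7 cover every element at cost 3 + 15 + 13 = 31.
Any cover uses at least 3 sets; among all covering selections none totals below 31.
Greedy by coverage-per-cost would pick A1, A5, A6, A7 for 40 — worse than the optimum 31.

31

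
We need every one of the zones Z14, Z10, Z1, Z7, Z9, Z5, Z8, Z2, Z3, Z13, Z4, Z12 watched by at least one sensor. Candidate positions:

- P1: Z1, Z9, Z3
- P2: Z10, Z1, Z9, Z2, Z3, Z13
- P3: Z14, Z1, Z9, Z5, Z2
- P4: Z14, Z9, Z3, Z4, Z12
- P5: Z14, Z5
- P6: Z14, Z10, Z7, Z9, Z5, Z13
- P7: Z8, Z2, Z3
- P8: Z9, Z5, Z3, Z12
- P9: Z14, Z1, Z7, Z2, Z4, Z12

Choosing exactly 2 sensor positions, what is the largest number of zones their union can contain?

10

Choosing P2, P9 covers {Z14, Z10, Z1, Z7, Z9, Z2, Z3, Z13, Z4, Z12} — 10 zones.
No choice of 2 sensor positions does better; here Z5, Z8 are left uncovered.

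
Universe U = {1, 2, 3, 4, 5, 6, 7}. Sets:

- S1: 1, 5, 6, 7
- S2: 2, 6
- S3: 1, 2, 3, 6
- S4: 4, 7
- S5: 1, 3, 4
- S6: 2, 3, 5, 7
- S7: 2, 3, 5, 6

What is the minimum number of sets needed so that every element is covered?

3

S1, S2, S5 together cover {1, 2, 3, 4, 5, 6, 7} — every element.
No 2 of the 7 sets cover everything (all 21 pairs fall short), so 3 is minimum.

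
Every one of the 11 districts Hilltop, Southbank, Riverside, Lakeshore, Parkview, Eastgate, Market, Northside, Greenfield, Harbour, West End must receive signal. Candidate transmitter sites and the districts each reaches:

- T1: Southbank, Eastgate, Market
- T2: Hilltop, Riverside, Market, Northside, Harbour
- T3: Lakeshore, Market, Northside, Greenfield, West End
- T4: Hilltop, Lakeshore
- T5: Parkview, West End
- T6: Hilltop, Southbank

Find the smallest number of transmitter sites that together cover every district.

4

T1, T2, T3, T5 together cover {Hilltop, Southbank, Riverside, Lakeshore, Parkview, Eastgate, Market, Northside, Greenfield, Harbour, West End} — every district.
No 3 of the 6 transmitter sites cover everything (all 20 triples fall short), so 4 is minimum.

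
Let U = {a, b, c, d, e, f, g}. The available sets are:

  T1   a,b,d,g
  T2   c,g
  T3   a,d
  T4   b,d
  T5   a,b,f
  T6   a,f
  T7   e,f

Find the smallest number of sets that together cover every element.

3

T1, T2, T7 together cover {a, b, c, d, e, f, g} — every element.
No 2 of the 7 sets cover everything (all 21 pairs fall short), so 3 is minimum.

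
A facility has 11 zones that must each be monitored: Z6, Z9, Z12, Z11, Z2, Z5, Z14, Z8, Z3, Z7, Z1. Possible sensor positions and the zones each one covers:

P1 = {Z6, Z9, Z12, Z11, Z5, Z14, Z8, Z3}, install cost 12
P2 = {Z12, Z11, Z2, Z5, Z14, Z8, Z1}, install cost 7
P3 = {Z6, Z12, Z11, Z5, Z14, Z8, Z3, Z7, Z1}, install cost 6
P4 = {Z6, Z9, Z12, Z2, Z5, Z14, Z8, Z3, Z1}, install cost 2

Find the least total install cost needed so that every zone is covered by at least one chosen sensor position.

8

P3, P4 cover every zone at install cost 6 + 2 = 8.
Any cover uses at least 2 sensor positions; among all covering selections none totals below 8.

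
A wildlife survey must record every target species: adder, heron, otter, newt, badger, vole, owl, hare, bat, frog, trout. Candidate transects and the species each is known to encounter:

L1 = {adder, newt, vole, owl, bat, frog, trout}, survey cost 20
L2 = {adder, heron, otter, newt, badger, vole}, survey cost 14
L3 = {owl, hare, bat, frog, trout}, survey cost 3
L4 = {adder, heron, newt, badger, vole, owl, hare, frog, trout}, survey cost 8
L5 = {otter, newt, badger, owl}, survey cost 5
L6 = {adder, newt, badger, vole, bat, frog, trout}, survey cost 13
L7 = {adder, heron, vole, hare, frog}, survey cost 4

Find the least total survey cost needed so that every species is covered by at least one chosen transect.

12

L3, L5, L7 cover every species at survey cost 3 + 5 + 4 = 12.
Any cover uses at least 2 transects; among all covering selections none totals below 12.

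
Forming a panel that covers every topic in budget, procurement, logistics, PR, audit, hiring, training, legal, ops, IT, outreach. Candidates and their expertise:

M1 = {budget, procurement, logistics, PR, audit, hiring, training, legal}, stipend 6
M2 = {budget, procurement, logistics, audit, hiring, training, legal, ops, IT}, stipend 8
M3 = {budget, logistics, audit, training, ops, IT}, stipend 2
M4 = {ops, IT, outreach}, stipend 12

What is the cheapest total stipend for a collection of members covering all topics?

18

M1, M4 cover every topic at stipend 6 + 12 = 18.
Any cover uses at least 2 members; among all covering selections none totals below 18.
Greedy by coverage-per-stipend would pick M3, M1, M4 for 20 — worse than the optimum 18.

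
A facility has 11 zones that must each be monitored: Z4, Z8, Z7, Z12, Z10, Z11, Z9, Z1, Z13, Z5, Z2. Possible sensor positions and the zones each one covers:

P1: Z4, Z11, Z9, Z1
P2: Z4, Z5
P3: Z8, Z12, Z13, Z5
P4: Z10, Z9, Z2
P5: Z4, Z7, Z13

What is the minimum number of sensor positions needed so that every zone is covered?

4

P1, P3, P4, P5 together cover {Z4, Z8, Z7, Z12, Z10, Z11, Z9, Z1, Z13, Z5, Z2} — every zone.
No 3 of the 5 sensor positions cover everything (all 10 triples fall short), so 4 is minimum.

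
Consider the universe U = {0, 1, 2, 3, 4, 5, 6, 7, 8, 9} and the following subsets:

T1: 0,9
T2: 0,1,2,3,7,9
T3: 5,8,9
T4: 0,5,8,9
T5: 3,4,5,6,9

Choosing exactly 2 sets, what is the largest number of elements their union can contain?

9

Choosing T2, T5 covers {0, 1, 2, 3, 4, 5, 6, 7, 9} — 9 elements.
No choice of 2 sets does better; here 8 is left uncovered.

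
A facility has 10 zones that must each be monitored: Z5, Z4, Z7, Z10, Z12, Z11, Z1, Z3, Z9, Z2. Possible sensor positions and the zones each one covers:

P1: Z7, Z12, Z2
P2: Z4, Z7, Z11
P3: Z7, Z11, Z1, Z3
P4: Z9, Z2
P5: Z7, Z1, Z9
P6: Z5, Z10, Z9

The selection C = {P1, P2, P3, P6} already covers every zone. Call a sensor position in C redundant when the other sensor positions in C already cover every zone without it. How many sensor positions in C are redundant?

Drop P1: Z12, Z2 uncovered — not redundant.
Drop P2: Z4 uncovered — not redundant.
Drop P3: Z1, Z3 uncovered — not redundant.
Drop P6: Z5, Z10, Z9 uncovered — not redundant.
None of the sensor positions in C is redundant.

0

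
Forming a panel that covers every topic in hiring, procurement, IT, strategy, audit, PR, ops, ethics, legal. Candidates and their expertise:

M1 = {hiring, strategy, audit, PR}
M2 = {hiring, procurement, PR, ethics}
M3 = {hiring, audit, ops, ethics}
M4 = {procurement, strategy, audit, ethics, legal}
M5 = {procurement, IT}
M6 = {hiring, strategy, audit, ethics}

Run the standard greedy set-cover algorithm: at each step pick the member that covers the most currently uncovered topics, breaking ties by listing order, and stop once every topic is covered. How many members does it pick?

4

Pick 1: M4 covers 5 new topics (procurement, strategy, audit, ethics, legal).
Pick 2: M1 covers 2 new topics (hiring, PR).
Pick 3: M3 covers 1 new topics (ops).
Pick 4: M5 covers 1 new topics (IT).
Greedy uses 4 members.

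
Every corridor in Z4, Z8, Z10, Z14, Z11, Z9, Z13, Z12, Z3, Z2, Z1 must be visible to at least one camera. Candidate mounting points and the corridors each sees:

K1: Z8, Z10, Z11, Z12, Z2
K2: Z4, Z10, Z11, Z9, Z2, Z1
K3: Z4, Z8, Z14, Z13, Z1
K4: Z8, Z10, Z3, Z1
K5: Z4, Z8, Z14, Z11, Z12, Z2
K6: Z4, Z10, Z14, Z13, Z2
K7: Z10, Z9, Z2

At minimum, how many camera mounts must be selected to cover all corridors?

4

K1, K2, K3, K4 together cover {Z4, Z8, Z10, Z14, Z11, Z9, Z13, Z12, Z3, Z2, Z1} — every corridor.
No 3 of the 7 camera mounts cover everything (all 35 triples fall short), so 4 is minimum.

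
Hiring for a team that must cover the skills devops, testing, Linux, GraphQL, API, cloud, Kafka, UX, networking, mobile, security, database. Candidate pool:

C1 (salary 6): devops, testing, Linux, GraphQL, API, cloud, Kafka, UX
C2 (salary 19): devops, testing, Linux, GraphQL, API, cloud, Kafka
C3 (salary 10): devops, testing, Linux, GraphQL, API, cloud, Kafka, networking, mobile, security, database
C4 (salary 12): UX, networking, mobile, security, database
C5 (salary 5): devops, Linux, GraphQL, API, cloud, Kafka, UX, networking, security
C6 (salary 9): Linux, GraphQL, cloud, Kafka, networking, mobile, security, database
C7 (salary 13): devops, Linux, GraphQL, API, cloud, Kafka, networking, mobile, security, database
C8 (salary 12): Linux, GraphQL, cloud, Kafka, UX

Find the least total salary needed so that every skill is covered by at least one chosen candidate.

C1, C6 cover every skill at salary 6 + 9 = 15.
Any cover uses at least 2 candidates; among all covering selections none totals below 15.

15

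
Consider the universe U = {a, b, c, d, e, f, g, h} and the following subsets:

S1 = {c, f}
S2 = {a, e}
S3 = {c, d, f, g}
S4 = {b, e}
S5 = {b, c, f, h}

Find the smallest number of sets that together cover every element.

S2, S3, S5 together cover {a, b, c, d, e, f, g, h} — every element.
No 2 of the 5 sets cover everything (all 10 pairs fall short), so 3 is minimum.

3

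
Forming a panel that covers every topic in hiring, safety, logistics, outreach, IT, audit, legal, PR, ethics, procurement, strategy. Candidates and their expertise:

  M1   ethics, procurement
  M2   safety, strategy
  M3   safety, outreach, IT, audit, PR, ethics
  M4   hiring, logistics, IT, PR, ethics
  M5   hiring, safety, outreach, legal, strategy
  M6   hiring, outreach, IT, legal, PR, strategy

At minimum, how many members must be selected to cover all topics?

M1, M3, M4, M5 together cover {hiring, safety, logistics, outreach, IT, audit, legal, PR, ethics, procurement, strategy} — every topic.
No 3 of the 6 members cover everything (all 20 triples fall short), so 4 is minimum.

4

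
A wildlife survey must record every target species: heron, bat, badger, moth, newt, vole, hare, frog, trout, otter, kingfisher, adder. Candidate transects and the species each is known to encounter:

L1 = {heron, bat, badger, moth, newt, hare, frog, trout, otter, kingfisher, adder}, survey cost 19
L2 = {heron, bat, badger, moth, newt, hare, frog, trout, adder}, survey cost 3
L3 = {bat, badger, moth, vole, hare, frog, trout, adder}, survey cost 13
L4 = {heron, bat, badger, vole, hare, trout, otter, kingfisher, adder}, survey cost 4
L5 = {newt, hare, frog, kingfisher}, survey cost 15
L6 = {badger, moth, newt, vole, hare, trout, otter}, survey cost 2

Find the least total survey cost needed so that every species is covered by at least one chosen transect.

7

L2, L4 cover every species at survey cost 3 + 4 = 7.
Any cover uses at least 2 transects; among all covering selections none totals below 7.
Greedy by coverage-per-survey cost would pick L6, L2, L4 for 9 — worse than the optimum 7.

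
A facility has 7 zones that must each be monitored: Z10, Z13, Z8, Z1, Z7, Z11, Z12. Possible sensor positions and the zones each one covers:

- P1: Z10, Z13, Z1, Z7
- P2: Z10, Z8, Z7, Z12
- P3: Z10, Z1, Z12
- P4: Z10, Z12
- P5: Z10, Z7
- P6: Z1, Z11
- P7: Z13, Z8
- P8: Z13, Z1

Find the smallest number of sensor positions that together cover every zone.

P1, P2, P6 together cover {Z10, Z13, Z8, Z1, Z7, Z11, Z12} — every zone.
No 2 of the 8 sensor positions cover everything (all 28 pairs fall short), so 3 is minimum.

3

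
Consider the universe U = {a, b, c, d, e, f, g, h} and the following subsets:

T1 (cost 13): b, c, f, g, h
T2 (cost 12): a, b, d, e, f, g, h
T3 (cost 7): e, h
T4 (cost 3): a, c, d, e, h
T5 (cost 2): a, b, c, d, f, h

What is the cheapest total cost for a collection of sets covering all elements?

T2, T5 cover every element at cost 12 + 2 = 14.
Any cover uses at least 2 sets; among all covering selections none totals below 14.
Greedy by coverage-per-cost would pick T5, T4, T2 for 17 — worse than the optimum 14.

14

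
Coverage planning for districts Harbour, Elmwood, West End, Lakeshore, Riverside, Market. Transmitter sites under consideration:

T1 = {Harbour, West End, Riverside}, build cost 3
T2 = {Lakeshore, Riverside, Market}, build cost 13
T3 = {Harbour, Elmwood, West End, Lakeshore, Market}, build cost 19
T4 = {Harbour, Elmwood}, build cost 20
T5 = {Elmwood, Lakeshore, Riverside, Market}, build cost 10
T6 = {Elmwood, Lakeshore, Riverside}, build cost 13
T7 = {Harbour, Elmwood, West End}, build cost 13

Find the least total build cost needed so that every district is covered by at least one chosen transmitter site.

T1, T5 cover every district at build cost 3 + 10 = 13.
Any cover uses at least 2 transmitter sites; among all covering selections none totals below 13.

13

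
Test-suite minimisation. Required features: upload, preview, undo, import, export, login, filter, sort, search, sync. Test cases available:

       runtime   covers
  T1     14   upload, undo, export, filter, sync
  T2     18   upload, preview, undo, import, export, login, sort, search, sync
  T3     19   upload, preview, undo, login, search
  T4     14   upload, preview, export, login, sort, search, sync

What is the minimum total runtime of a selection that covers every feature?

T1, T2 cover every feature at runtime 14 + 18 = 32.
Any cover uses at least 2 test cases; among all covering selections none totals below 32.

32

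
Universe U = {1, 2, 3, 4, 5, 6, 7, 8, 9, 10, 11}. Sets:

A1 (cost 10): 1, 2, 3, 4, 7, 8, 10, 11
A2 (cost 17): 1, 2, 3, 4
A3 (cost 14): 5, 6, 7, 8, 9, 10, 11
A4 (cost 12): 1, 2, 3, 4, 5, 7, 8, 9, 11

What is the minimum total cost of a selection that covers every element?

24

A1, A3 cover every element at cost 10 + 14 = 24.
Any cover uses at least 2 sets; among all covering selections none totals below 24.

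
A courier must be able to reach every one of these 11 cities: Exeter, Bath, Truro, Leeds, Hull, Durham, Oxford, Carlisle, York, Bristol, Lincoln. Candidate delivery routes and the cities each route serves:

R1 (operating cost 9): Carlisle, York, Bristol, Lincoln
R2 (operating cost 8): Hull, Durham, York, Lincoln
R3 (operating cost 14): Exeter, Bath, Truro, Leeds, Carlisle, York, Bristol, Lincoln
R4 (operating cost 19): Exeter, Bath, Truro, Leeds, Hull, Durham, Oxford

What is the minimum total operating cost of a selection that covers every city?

28

R1, R4 cover every city at operating cost 9 + 19 = 28.
Any cover uses at least 2 routes; among all covering selections none totals below 28.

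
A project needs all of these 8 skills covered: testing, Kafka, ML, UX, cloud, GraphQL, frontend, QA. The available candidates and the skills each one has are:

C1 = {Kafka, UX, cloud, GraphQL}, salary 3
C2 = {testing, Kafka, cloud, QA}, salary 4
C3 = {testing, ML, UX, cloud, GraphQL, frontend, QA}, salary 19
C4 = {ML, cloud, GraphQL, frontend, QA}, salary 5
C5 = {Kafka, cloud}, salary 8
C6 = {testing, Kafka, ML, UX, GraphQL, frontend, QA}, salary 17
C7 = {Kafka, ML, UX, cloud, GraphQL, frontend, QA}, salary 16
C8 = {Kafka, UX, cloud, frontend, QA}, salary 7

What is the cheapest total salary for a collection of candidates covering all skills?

12

C1, C2, C4 cover every skill at salary 3 + 4 + 5 = 12.
Any cover uses at least 2 candidates; among all covering selections none totals below 12.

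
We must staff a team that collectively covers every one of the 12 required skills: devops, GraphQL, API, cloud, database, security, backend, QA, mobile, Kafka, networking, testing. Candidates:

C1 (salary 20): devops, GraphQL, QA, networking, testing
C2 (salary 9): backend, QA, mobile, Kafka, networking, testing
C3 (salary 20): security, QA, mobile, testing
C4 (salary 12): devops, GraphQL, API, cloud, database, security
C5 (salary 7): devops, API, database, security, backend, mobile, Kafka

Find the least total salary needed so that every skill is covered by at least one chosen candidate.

C2, C4 cover every skill at salary 9 + 12 = 21.
Any cover uses at least 2 candidates; among all covering selections none totals below 21.
Greedy by coverage-per-salary would pick C5, C2, C4 for 28 — worse than the optimum 21.

21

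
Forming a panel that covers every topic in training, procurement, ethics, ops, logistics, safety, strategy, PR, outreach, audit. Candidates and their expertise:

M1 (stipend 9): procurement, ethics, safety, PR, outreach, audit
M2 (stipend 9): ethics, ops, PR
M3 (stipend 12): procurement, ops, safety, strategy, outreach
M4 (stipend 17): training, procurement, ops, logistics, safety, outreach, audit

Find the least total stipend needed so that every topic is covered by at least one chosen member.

M1, M3, M4 cover every topic at stipend 9 + 12 + 17 = 38.
Any cover uses at least 3 members; among all covering selections none totals below 38.

38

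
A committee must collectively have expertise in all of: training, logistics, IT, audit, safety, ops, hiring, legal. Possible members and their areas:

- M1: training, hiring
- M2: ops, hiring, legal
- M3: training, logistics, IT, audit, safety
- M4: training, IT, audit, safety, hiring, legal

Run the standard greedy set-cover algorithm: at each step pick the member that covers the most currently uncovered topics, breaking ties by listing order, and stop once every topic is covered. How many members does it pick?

3

Pick 1: M4 covers 6 new topics (training, IT, audit, safety, hiring, legal).
Pick 2: M2 covers 1 new topics (ops).
Pick 3: M3 covers 1 new topics (logistics).
Greedy uses 3 members. (The true minimum is 2.)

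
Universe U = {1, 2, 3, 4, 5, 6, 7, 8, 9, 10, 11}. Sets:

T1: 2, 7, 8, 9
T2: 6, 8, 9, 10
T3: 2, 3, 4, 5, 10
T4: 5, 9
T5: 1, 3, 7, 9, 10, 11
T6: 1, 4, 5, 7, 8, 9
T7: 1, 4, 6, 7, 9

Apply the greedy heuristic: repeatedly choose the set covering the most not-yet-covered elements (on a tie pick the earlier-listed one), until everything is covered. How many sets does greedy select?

Pick 1: T5 covers 6 new elements (1, 3, 7, 9, 10, 11).
Pick 2: T3 covers 3 new elements (2, 4, 5).
Pick 3: T2 covers 2 new elements (6, 8).
Greedy uses 3 sets.

3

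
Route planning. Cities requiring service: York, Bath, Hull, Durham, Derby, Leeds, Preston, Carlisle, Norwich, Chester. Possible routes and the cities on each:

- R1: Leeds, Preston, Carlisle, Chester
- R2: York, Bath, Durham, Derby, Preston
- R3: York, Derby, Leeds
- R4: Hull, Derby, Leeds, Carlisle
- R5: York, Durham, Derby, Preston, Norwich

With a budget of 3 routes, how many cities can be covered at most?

9

Choosing R1, R2, R4 covers {York, Bath, Hull, Durham, Derby, Leeds, Preston, Carlisle, Chester} — 9 cities.
No choice of 3 routes does better; here Norwich is left uncovered.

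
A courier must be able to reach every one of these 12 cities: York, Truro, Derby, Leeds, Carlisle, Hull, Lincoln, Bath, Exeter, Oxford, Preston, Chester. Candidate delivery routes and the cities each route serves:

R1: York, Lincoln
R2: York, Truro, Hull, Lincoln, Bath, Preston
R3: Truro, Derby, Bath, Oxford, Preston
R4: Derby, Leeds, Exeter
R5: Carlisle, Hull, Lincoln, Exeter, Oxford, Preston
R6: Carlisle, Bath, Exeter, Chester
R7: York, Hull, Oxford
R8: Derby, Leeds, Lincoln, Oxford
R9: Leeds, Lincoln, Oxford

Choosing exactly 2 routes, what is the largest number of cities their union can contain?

9

Choosing R2, R4 covers {York, Truro, Derby, Leeds, Hull, Lincoln, Bath, Exeter, Preston} — 9 cities.
No choice of 2 routes does better; here Carlisle, Oxford, Chester are left uncovered.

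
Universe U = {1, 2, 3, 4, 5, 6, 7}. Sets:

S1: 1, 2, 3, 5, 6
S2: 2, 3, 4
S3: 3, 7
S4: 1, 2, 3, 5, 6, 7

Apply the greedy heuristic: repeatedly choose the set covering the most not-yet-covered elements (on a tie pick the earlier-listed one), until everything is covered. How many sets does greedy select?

Pick 1: S4 covers 6 new elements (1, 2, 3, 5, 6, 7).
Pick 2: S2 covers 1 new elements (4).
Greedy uses 2 sets.

2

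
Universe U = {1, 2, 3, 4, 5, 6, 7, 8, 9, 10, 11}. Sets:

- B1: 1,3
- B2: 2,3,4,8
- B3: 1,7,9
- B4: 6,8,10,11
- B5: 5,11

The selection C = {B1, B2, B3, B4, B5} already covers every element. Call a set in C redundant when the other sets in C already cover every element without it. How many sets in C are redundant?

Drop B1: the rest still cover every element — redundant.
Drop B2: 2, 4 uncovered — not redundant.
Drop B3: 7, 9 uncovered — not redundant.
Drop B4: 6, 10 uncovered — not redundant.
Drop B5: 5 uncovered — not redundant.
1 redundant: B1.

1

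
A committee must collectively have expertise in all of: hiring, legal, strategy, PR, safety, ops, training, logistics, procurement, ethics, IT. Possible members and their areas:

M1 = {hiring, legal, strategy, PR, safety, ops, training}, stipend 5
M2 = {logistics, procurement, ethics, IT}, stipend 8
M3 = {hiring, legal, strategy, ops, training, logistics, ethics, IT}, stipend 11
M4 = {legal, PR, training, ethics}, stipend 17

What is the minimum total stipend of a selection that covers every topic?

M1, M2 cover every topic at stipend 5 + 8 = 13.
Any cover uses at least 2 members; among all covering selections none totals below 13.

13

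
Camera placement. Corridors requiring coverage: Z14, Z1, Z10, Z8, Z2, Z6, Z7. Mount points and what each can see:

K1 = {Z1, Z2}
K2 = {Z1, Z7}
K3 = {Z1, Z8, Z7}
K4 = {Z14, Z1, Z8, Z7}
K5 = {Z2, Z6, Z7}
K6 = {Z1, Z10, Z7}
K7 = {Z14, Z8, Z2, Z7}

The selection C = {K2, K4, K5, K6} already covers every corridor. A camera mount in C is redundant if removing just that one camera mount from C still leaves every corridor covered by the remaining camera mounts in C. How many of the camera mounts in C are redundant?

Drop K2: the rest still cover every corridor — redundant.
Drop K4: Z14, Z8 uncovered — not redundant.
Drop K5: Z2, Z6 uncovered — not redundant.
Drop K6: Z10 uncovered — not redundant.
1 redundant: K2.

1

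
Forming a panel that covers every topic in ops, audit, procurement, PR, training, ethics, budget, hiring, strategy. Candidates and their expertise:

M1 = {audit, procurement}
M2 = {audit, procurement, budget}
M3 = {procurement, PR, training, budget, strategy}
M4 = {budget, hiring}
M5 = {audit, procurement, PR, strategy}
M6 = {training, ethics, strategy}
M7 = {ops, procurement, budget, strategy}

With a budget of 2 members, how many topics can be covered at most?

6

Choosing M1, M3 covers {audit, procurement, PR, training, budget, strategy} — 6 topics.
No choice of 2 members does better; here ops, ethics, hiring are left uncovered.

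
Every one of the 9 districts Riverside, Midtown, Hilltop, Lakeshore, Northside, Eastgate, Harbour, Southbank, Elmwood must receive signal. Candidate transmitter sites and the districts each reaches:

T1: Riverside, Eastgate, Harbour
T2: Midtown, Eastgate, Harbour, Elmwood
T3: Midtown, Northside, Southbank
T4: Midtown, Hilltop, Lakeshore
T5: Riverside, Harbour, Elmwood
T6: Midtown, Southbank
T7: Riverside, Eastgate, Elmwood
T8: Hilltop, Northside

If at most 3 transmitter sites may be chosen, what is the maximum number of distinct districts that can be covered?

Choosing T1, T3, T4 covers {Riverside, Midtown, Hilltop, Lakeshore, Northside, Eastgate, Harbour, Southbank} — 8 districts.
No choice of 3 transmitter sites does better; here Elmwood is left uncovered.

8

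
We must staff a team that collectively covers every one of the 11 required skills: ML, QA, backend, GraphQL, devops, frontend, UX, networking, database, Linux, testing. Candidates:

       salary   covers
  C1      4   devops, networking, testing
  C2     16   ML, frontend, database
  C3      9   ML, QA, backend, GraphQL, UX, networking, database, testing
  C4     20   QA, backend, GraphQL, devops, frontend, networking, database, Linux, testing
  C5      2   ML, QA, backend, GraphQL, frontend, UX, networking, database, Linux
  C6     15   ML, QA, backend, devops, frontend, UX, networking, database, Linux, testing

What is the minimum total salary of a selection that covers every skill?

6

C1, C5 cover every skill at salary 4 + 2 = 6.
Any cover uses at least 2 candidates; among all covering selections none totals below 6.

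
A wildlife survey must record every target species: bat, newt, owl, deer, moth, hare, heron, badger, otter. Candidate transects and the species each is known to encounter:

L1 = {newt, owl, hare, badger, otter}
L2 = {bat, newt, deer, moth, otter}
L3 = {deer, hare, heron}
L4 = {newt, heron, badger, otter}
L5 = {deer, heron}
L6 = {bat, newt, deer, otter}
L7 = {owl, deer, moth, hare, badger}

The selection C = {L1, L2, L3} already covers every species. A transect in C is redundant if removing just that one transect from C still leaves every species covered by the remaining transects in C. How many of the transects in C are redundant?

0

Drop L1: owl, badger uncovered — not redundant.
Drop L2: bat, moth uncovered — not redundant.
Drop L3: heron uncovered — not redundant.
None of the transects in C is redundant.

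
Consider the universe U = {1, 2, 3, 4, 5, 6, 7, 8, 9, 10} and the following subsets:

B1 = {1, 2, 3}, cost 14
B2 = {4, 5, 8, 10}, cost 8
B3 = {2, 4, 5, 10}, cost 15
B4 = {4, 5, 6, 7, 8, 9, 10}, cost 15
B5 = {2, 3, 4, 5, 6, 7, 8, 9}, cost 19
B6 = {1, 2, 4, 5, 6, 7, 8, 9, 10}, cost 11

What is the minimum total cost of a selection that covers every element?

B1, B6 cover every element at cost 14 + 11 = 25.
Any cover uses at least 2 sets; among all covering selections none totals below 25.

25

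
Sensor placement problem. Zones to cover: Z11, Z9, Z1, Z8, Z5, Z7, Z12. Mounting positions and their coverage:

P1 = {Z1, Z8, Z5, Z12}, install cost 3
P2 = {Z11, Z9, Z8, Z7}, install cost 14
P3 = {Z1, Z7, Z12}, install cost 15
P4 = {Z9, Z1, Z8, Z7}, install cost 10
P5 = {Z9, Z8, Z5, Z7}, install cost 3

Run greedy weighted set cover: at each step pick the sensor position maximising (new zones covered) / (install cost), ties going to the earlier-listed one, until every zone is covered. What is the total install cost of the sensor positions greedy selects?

Pick 1: P1 adds 4 new (Z1, Z8, Z5, Z12) at install cost 3 (ratio 4/3).
Pick 2: P5 adds 2 new (Z9, Z7) at install cost 3 (ratio 2/3).
Pick 3: P2 adds 1 new (Z11) at install cost 14 (ratio 1/14).
Greedy total install cost: 3 + 3 + 14 = 20. (The true optimum is 17, so greedy overshoots here.)

20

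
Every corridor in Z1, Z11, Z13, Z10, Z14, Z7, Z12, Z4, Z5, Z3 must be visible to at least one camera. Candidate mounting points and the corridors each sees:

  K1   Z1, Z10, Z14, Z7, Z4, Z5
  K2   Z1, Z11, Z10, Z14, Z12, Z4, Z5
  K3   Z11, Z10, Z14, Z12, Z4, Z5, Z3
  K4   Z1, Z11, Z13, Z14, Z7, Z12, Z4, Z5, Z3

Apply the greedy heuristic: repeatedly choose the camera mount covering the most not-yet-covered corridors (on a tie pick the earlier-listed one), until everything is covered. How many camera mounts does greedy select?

Pick 1: K4 covers 9 new corridors (Z1, Z11, Z13, Z14, Z7, Z12, Z4, Z5, Z3).
Pick 2: K1 covers 1 new corridors (Z10).
Greedy uses 2 camera mounts.

2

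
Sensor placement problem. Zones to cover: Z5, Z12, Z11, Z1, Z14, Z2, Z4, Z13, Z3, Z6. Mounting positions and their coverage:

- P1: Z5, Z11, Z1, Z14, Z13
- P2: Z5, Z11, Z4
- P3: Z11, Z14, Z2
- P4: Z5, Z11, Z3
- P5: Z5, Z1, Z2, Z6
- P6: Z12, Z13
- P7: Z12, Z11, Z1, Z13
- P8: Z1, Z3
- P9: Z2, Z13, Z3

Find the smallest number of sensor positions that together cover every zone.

5

P1, P2, P4, P5, P6 together cover {Z5, Z12, Z11, Z1, Z14, Z2, Z4, Z13, Z3, Z6} — every zone.
No 4 of the 9 sensor positions cover everything (all 126 size-4 selections fall short), so 5 is minimum.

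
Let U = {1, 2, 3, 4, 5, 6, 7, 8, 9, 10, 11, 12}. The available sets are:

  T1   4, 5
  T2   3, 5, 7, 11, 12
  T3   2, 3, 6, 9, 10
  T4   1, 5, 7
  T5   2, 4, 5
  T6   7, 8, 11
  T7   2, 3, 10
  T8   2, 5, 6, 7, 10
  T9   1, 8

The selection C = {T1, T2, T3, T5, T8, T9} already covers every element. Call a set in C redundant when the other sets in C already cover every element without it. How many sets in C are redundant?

3

Drop T1: the rest still cover every element — redundant.
Drop T2: 11, 12 uncovered — not redundant.
Drop T3: 9 uncovered — not redundant.
Drop T5: the rest still cover every element — redundant.
Drop T8: the rest still cover every element — redundant.
Drop T9: 1, 8 uncovered — not redundant.
3 redundant: T1, T5, T8.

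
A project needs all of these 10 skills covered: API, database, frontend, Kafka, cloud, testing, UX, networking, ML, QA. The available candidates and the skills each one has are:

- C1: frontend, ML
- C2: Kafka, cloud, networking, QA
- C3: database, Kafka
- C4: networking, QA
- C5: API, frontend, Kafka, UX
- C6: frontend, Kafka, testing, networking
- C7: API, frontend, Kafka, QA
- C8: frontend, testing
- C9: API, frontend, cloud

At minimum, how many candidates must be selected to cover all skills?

5

C1, C2, C3, C5, C6 together cover {API, database, frontend, Kafka, cloud, testing, UX, networking, ML, QA} — every skill.
No 4 of the 9 candidates cover everything (all 126 size-4 selections fall short), so 5 is minimum.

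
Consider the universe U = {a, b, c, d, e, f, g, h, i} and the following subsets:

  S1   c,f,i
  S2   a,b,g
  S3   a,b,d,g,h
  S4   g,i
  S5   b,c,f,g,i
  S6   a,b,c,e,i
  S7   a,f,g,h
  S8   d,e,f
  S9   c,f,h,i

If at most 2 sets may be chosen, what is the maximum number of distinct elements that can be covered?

8

Choosing S1, S3 covers {a, b, c, d, f, g, h, i} — 8 elements.
No choice of 2 sets does better; here e is left uncovered.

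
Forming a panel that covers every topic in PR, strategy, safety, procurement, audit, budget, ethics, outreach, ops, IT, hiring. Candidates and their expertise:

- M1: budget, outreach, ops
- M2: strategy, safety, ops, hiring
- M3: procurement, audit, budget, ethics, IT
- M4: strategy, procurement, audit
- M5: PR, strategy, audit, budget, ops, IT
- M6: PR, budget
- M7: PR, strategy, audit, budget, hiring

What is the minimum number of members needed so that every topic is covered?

M1, M2, M3, M5 together cover {PR, strategy, safety, procurement, audit, budget, ethics, outreach, ops, IT, hiring} — every topic.
No 3 of the 7 members cover everything (all 35 triples fall short), so 4 is minimum.

4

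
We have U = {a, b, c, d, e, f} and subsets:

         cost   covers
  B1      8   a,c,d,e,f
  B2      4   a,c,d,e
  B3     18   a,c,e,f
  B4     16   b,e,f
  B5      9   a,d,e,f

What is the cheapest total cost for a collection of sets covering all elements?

B2, B4 cover every element at cost 4 + 16 = 20.
Any cover uses at least 2 sets; among all covering selections none totals below 20.
Greedy by coverage-per-cost would pick B2, B1, B4 for 28 — worse than the optimum 20.

20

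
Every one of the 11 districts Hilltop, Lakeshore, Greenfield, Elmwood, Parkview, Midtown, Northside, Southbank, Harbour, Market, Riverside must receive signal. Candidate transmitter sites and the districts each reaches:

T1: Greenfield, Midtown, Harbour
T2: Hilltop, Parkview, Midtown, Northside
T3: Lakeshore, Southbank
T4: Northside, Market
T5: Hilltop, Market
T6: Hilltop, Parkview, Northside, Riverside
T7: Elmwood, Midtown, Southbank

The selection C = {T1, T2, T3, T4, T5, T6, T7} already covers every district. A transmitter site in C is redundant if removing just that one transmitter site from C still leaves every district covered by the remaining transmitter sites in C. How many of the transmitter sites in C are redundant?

Drop T1: Greenfield, Harbour uncovered — not redundant.
Drop T2: the rest still cover every district — redundant.
Drop T3: Lakeshore uncovered — not redundant.
Drop T4: the rest still cover every district — redundant.
Drop T5: the rest still cover every district — redundant.
Drop T6: Riverside uncovered — not redundant.
Drop T7: Elmwood uncovered — not redundant.
3 redundant: T2, T4, T5.

3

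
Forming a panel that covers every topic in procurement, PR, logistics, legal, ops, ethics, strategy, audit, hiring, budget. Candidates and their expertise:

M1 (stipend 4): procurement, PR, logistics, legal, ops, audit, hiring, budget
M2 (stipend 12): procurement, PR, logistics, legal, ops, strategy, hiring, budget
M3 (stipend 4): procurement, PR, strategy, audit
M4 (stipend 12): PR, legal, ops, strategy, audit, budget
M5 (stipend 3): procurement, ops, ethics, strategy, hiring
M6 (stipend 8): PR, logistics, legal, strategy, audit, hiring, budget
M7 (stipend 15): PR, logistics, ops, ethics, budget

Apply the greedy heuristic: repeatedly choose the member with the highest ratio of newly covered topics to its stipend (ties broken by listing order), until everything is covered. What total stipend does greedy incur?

Pick 1: M1 adds 8 new (procurement, PR, logistics, legal, ops, audit, hiring, budget) at stipend 4 (ratio 8/4).
Pick 2: M5 adds 2 new (ethics, strategy) at stipend 3 (ratio 2/3).
Greedy total stipend: 4 + 3 = 7.

7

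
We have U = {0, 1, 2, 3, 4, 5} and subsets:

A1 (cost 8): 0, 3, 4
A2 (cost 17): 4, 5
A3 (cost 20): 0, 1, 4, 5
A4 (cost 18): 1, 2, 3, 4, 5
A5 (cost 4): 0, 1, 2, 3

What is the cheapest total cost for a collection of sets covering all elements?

A2, A5 cover every element at cost 17 + 4 = 21.
Any cover uses at least 2 sets; among all covering selections none totals below 21.
Greedy by coverage-per-cost would pick A5, A1, A2 for 29 — worse than the optimum 21.

21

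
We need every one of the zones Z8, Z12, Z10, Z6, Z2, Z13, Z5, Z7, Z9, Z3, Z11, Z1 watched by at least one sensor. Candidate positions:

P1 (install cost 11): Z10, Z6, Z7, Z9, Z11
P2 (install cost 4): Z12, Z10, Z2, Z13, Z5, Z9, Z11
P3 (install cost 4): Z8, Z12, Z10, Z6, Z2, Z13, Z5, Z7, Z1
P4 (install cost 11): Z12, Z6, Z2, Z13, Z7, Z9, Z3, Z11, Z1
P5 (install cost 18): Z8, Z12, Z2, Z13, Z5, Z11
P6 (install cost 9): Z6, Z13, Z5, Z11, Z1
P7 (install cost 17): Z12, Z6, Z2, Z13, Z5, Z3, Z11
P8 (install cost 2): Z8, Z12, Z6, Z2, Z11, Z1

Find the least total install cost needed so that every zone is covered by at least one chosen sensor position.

15

P3, P4 cover every zone at install cost 4 + 11 = 15.
Any cover uses at least 2 sensor positions; among all covering selections none totals below 15.
Greedy by coverage-per-install cost would pick P8, P2, P3, P4 for 21 — worse than the optimum 15.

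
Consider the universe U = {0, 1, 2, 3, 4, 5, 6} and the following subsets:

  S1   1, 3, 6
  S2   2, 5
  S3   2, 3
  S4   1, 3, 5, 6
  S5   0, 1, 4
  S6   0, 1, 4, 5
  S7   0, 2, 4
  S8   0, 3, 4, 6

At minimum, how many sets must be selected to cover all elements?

S4, S7 together cover {0, 1, 2, 3, 4, 5, 6} — every element.
No single set contains all 7 elements, so 2 is optimal.

2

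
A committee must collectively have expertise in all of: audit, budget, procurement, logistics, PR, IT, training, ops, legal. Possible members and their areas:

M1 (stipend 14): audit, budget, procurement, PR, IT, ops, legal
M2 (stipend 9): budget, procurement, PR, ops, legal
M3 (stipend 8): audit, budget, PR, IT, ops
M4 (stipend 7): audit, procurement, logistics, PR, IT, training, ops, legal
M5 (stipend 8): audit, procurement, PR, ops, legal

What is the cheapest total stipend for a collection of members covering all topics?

M3, M4 cover every topic at stipend 8 + 7 = 15.
Any cover uses at least 2 members; among all covering selections none totals below 15.

15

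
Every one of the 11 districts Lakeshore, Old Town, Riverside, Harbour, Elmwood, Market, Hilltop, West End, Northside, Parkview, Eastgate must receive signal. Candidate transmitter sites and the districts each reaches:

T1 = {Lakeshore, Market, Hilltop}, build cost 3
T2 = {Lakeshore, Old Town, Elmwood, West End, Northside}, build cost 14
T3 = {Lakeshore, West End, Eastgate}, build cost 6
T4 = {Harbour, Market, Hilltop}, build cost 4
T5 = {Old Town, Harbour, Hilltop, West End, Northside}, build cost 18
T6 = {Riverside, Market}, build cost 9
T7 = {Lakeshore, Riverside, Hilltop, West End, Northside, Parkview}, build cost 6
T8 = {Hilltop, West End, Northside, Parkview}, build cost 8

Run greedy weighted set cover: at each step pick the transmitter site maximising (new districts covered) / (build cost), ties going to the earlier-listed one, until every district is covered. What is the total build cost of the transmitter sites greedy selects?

Pick 1: T1 adds 3 new (Lakeshore, Market, Hilltop) at build cost 3 (ratio 3/3).
Pick 2: T7 adds 4 new (Riverside, West End, Northside, Parkview) at build cost 6 (ratio 4/6).
Pick 3: T4 adds 1 new (Harbour) at build cost 4 (ratio 1/4).
Pick 4: T3 adds 1 new (Eastgate) at build cost 6 (ratio 1/6).
Pick 5: T2 adds 2 new (Old Town, Elmwood) at build cost 14 (ratio 2/14).
Greedy total build cost: 3 + 6 + 4 + 6 + 14 = 33. (The true optimum is 30, so greedy overshoots here.)

33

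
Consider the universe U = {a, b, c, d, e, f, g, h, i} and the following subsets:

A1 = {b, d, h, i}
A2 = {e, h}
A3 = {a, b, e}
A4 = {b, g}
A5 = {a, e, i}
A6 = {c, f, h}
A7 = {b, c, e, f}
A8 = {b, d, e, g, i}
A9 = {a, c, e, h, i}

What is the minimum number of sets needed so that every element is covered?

3

A3, A6, A8 together cover {a, b, c, d, e, f, g, h, i} — every element.
No 2 of the 9 sets cover everything (all 36 pairs fall short), so 3 is minimum.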